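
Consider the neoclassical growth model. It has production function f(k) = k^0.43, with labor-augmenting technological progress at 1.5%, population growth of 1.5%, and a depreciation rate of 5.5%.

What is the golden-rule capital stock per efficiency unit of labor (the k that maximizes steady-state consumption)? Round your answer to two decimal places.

k_gold ≈ 17.19

The golden rule sets f'(k) = n + g + δ, i.e. α·k^(α−1) = n + g + δ.
So k^(1−α) = α / (n + g + δ) = 0.43 / 0.085 = 5.0588.
k_gold = 5.0588^(1/0.57) ≈ 17.1859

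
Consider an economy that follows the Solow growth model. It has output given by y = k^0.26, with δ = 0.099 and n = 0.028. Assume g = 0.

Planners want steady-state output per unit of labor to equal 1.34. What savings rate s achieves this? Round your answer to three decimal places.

s ≈ 0.292

In steady state, investment equals break-even investment: s·k^α = (n + δ)·k.
Since y* = [s/(n + δ)]^(α/(1−α)), we have s/(n + δ) = (y*)^((1−α)/α) = 1.34^2.8462 = 2.3002.
Therefore s = 2.3002 × (n + δ) = 2.3002 × 0.127 = 0.2921.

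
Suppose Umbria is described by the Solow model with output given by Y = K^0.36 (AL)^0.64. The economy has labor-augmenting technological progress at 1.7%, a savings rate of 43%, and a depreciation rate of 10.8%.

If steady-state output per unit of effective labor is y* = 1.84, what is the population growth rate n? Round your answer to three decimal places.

n ≈ 0.020

In steady state, investment equals break-even investment: s·k^α = (n + g + δ)·k.
Since y* = [s/(n + g + δ)]^(α/(1−α)), we have s/(n + g + δ) = (y*)^((1−α)/α) = 1.84^1.7778 = 2.9566.
Therefore n + g + δ = s / 2.9566 = 0.43 / 2.9566 = 0.1454, so n = 0.1454 − 0.125 = 0.0204.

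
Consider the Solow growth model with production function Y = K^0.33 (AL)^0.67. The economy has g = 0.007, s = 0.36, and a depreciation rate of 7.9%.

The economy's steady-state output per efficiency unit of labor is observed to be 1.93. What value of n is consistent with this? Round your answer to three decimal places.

Steady state requires s·f(k) = (n + g + δ)·k, i.e. s·k^α = (n + g + δ)·k.
Since y* = [s/(n + g + δ)]^(α/(1−α)), we have s/(n + g + δ) = (y*)^((1−α)/α) = 1.93^2.0303 = 3.7999.
Therefore n + g + δ = s / 3.7999 = 0.36 / 3.7999 = 0.0947, so n = 0.0947 − 0.086 = 0.0087.

n ≈ 0.009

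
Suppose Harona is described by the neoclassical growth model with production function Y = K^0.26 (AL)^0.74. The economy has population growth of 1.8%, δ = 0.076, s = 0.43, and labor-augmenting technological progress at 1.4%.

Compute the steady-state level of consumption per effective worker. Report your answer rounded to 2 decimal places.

c* ≈ 0.93

In steady state, investment equals break-even investment: s·k^α = (n + g + δ)·k.
Rearranging, k^(1−α) = s / (n + g + δ).
k^0.74 = 0.43 / (0.018 + 0.014 + 0.076) = 0.43 / 0.108 = 3.9815
k* = 3.9815^(1/0.74) ≈ 6.4695
y* = (k*)^α = 6.4695^0.26 ≈ 1.6249
c* = (1 − s)·y* = (1 − 0.43) × 1.6249 ≈ 0.9262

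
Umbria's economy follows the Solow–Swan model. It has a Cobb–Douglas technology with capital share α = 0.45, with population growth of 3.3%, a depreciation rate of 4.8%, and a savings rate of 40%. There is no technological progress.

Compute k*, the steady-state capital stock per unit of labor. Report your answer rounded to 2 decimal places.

k* ≈ 18.24

Steady state requires s·f(k) = (n + δ)·k, i.e. s·k^α = (n + δ)·k.
Dividing both sides by k: k^(1−α) = s / (n + δ).
k^0.55 = 0.40 / (0.033 + 0.048) = 0.40 / 0.081 = 4.9383
k* = 4.9383^(1/0.55) ≈ 18.2411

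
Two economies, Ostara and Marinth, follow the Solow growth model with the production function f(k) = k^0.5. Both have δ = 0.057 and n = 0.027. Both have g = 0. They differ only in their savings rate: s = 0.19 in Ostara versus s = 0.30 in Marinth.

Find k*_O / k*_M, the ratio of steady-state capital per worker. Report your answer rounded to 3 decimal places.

ratio ≈ 0.401

Steady-state k* = [s/(n + δ)]^(1/(1−α)), so the ratio is [ (s_O/(n + δ)_O) / (s_M/(n + δ)_M) ]^2.
s_O/(n + δ)_O = 0.19/0.084 = 2.2619; s_M/(n + δ)_M = 0.30/0.084 = 3.5714.
Ratio = (2.2619/3.5714)^2 = 0.6333^2 ≈ 0.4011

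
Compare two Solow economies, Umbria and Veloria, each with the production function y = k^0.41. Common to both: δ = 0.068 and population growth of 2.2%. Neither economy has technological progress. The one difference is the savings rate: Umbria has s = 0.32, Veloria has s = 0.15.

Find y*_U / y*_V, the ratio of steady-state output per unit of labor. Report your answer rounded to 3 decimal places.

Steady-state y* = [s/(n + δ)]^(α/(1−α)), so the ratio is [ (s_U/(n + δ)_U) / (s_V/(n + δ)_V) ]^0.6949.
s_U/(n + δ)_U = 0.32/0.090 = 3.5556; s_V/(n + δ)_V = 0.15/0.090 = 1.6667.
Ratio = (3.5556/1.6667)^0.6949 = 2.1333^0.6949 ≈ 1.6930

y*_U / y*_V ≈ 1.693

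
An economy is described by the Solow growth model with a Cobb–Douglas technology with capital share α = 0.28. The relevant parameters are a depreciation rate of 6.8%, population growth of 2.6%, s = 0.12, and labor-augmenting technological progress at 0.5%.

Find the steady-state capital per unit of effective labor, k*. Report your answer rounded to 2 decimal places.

Steady state requires s·f(k) = (n + g + δ)·k, i.e. s·k^α = (n + g + δ)·k.
Rearranging, k^(1−α) = s / (n + g + δ).
k^0.72 = 0.12 / (0.026 + 0.005 + 0.068) = 0.12 / 0.099 = 1.2121
k* = 1.2121^(1/0.72) ≈ 1.3062

k* = 1.31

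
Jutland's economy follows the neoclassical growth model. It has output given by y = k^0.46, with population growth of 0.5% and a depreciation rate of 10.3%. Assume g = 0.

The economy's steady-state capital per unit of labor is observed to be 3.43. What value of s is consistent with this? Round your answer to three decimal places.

s ≈ 0.210

At the steady state, Δk = 0, so s·k^α = (n + δ)·k.
So s / (n + δ) = (k*)^(1−α) = 3.43^0.54 = 1.9456.
Therefore s = 1.9456 × (n + δ) = 1.9456 × 0.108 = 0.2101.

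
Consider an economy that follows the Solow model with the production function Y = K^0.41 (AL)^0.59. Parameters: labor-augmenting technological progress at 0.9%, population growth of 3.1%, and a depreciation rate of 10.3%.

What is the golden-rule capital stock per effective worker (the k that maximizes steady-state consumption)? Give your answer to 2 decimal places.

The golden rule sets f'(k) = n + g + δ, i.e. α·k^(α−1) = n + g + δ.
So k^(1−α) = α / (n + g + δ) = 0.41 / 0.143 = 2.8671.
k_gold = 2.8671^(1/0.59) ≈ 5.9611

k_gold ≈ 5.96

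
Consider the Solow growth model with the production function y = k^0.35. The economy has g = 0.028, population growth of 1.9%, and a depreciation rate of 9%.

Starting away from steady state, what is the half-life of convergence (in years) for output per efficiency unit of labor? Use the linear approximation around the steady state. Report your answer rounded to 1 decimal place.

t_½ ≈ 7.8 years

Near the steady state the convergence rate is λ = (1 − α)(n + g + δ).
λ = (1 − 0.35) × 0.137 = 0.65 × 0.137 = 0.08905
Half-life = ln 2 / λ = 0.6931 / 0.08905 ≈ 7.78 years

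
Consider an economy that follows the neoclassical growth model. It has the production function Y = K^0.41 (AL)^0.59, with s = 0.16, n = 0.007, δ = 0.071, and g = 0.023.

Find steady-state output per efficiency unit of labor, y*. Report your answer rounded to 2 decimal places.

y* = 1.38

At the steady state, Δk = 0, so s·k^α = (n + g + δ)·k.
Rearranging, k^(1−α) = s / (n + g + δ).
k^0.59 = 0.16 / (0.007 + 0.023 + 0.071) = 0.16 / 0.101 = 1.5842
k* = 1.5842^(1/0.59) ≈ 2.1810
y* = (k*)^α = 2.1810^0.41 ≈ 1.3767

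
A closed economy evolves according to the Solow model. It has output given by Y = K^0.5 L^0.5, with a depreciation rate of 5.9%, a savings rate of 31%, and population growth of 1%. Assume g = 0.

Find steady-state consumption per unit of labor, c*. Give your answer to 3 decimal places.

At the steady state, Δk = 0, so s·k^α = (n + δ)·k.
Dividing both sides by k: k^(1−α) = s / (n + δ).
k^0.5 = 0.31 / (0.010 + 0.059) = 0.31 / 0.069 = 4.4928
k* = 4.4928^(1/0.5) ≈ 20.1853
y* = (k*)^α = 20.1853^0.5 ≈ 4.4928
c* = (1 − s)·y* = (1 − 0.31) × 4.4928 ≈ 3.1000

c* ≈ 3.100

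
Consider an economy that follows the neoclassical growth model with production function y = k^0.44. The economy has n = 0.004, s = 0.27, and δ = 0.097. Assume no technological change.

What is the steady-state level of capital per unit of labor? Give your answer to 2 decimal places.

In steady state, investment equals break-even investment: s·k^α = (n + δ)·k.
Rearranging, k^(1−α) = s / (n + δ).
k^0.56 = 0.27 / (0.004 + 0.097) = 0.27 / 0.101 = 2.6733
k* = 2.6733^(1/0.56) ≈ 5.7888

k* ≈ 5.79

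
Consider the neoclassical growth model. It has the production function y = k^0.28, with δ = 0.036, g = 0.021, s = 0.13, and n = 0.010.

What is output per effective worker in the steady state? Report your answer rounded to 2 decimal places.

y* = 1.29

In steady state, investment equals break-even investment: s·k^α = (n + g + δ)·k.
Dividing both sides by k: k^(1−α) = s / (n + g + δ).
k^0.72 = 0.13 / (0.010 + 0.021 + 0.036) = 0.13 / 0.067 = 1.9403
k* = 1.9403^(1/0.72) ≈ 2.5108
y* = (k*)^α = 2.5108^0.28 ≈ 1.2940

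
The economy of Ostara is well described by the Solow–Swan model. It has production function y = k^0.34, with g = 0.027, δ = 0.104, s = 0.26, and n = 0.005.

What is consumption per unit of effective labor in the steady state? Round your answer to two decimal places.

At the steady state, Δk = 0, so s·k^α = (n + g + δ)·k.
Rearranging, k^(1−α) = s / (n + g + δ).
k^0.66 = 0.26 / (0.005 + 0.027 + 0.104) = 0.26 / 0.136 = 1.9118
k* = 1.9118^(1/0.66) ≈ 2.6695
y* = (k*)^α = 2.6695^0.34 ≈ 1.3963
c* = (1 − s)·y* = (1 − 0.26) × 1.3963 ≈ 1.0333

c* ≈ 1.03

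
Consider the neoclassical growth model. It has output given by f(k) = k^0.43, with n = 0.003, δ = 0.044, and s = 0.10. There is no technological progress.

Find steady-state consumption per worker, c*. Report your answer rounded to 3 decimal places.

At the steady state, Δk = 0, so s·k^α = (n + δ)·k.
Rearranging, k^(1−α) = s / (n + δ).
k^0.57 = 0.10 / (0.003 + 0.044) = 0.10 / 0.047 = 2.1277
k* = 2.1277^(1/0.57) ≈ 3.7608
y* = (k*)^α = 3.7608^0.43 ≈ 1.7675
c* = (1 − s)·y* = (1 − 0.10) × 1.7675 ≈ 1.5908

c* ≈ 1.591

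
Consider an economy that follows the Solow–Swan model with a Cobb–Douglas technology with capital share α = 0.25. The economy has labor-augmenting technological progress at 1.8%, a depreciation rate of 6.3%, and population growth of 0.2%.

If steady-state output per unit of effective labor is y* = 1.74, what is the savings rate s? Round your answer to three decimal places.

s ≈ 0.437

Steady state requires s·f(k) = (n + g + δ)·k, i.e. s·k^α = (n + g + δ)·k.
Since y* = [s/(n + g + δ)]^(α/(1−α)), we have s/(n + g + δ) = (y*)^((1−α)/α) = 1.74^3 = 5.2680.
Therefore s = 5.2680 × (n + g + δ) = 5.2680 × 0.083 = 0.4372.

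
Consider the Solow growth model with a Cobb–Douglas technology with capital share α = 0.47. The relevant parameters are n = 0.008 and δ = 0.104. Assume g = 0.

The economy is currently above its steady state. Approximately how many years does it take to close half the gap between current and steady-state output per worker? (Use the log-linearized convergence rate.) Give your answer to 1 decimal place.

Near the steady state the convergence rate is λ = (1 − α)(n + δ).
λ = (1 − 0.47) × 0.112 = 0.53 × 0.112 = 0.05936
Half-life = ln 2 / λ = 0.6931 / 0.05936 ≈ 11.68 years

t_½ ≈ 11.7 years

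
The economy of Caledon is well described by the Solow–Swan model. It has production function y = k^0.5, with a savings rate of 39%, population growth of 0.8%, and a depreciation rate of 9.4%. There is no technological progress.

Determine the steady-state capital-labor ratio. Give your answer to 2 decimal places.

k* ≈ 14.62

In steady state, investment equals break-even investment: s·k^α = (n + δ)·k.
Rearranging, k^(1−α) = s / (n + δ).
k^0.5 = 0.39 / (0.008 + 0.094) = 0.39 / 0.102 = 3.8235
k* = 3.8235^(1/0.5) ≈ 14.6192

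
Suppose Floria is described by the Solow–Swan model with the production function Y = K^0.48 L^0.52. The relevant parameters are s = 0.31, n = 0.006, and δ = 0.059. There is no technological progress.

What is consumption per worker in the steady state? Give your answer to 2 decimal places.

c* ≈ 2.92

Steady state requires s·f(k) = (n + δ)·k, i.e. s·k^α = (n + δ)·k.
Dividing both sides by k: k^(1−α) = s / (n + δ).
k^0.52 = 0.31 / (0.006 + 0.059) = 0.31 / 0.065 = 4.7692
k* = 4.7692^(1/0.52) ≈ 20.1699
y* = (k*)^α = 20.1699^0.48 ≈ 4.2292
c* = (1 − s)·y* = (1 − 0.31) × 4.2292 ≈ 2.9181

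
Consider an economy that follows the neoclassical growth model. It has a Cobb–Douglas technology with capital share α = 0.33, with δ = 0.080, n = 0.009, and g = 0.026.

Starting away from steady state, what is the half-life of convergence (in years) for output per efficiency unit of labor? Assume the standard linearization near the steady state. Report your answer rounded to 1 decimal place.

about 9.0 years

Near the steady state the convergence rate is λ = (1 − α)(n + g + δ).
λ = (1 − 0.33) × 0.115 = 0.67 × 0.115 = 0.07705
Half-life = ln 2 / λ = 0.6931 / 0.07705 ≈ 9.00 years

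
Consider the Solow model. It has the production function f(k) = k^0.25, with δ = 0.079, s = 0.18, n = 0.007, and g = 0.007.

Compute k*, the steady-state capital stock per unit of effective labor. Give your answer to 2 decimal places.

k* = 2.41

In steady state, investment equals break-even investment: s·k^α = (n + g + δ)·k.
Dividing both sides by k: k^(1−α) = s / (n + g + δ).
k^0.75 = 0.18 / (0.007 + 0.007 + 0.079) = 0.18 / 0.093 = 1.9355
k* = 1.9355^(1/0.75) ≈ 2.4121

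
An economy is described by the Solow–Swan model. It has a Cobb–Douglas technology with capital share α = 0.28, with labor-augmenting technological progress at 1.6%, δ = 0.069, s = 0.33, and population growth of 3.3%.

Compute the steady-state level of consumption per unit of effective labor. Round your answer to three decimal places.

c* = 0.999

At the steady state, Δk = 0, so s·k^α = (n + g + δ)·k.
Dividing both sides by k: k^(1−α) = s / (n + g + δ).
k^0.72 = 0.33 / (0.033 + 0.016 + 0.069) = 0.33 / 0.118 = 2.7966
k* = 2.7966^(1/0.72) ≈ 4.1718
y* = (k*)^α = 4.1718^0.28 ≈ 1.4917
c* = (1 − s)·y* = (1 − 0.33) × 1.4917 ≈ 0.9994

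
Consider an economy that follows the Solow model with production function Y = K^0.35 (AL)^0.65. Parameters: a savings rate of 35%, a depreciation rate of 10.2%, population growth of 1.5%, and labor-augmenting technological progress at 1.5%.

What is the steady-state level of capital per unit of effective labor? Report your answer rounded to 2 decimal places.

k* ≈ 4.48

In steady state, investment equals break-even investment: s·k^α = (n + g + δ)·k.
Dividing both sides by k: k^(1−α) = s / (n + g + δ).
k^0.65 = 0.35 / (0.015 + 0.015 + 0.102) = 0.35 / 0.132 = 2.6515
k* = 2.6515^(1/0.65) ≈ 4.4826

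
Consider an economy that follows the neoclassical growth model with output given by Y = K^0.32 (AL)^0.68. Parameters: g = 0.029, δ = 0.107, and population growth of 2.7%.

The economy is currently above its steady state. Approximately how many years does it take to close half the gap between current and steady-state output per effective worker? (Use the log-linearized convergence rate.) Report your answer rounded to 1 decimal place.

Near the steady state the convergence rate is λ = (1 − α)(n + g + δ).
λ = (1 − 0.32) × 0.163 = 0.68 × 0.163 = 0.11084
Half-life = ln 2 / λ = 0.6931 / 0.11084 ≈ 6.25 years

half-life ≈ 6.3 years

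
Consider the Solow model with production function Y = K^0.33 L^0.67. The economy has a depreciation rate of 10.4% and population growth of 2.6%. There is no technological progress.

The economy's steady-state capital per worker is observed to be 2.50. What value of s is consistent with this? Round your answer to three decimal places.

s ≈ 0.240

Steady state requires s·f(k) = (n + δ)·k, i.e. s·k^α = (n + δ)·k.
So s / (n + δ) = (k*)^(1−α) = 2.50^0.67 = 1.8477.
Therefore s = 1.8477 × (n + δ) = 1.8477 × 0.130 = 0.2402.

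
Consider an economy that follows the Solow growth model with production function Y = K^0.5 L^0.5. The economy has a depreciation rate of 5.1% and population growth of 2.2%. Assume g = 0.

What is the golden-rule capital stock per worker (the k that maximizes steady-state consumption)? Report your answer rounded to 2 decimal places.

k_gold ≈ 46.91

The golden rule sets f'(k) = n + δ, i.e. α·k^(α−1) = n + δ.
So k^(1−α) = α / (n + δ) = 0.5 / 0.073 = 6.8493.
k_gold = 6.8493^(1/0.5) ≈ 46.9129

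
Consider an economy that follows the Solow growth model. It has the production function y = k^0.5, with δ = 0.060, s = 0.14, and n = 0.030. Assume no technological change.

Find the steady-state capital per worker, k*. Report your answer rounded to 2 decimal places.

In steady state, investment equals break-even investment: s·k^α = (n + δ)·k.
Dividing both sides by k: k^(1−α) = s / (n + δ).
k^0.5 = 0.14 / (0.030 + 0.060) = 0.14 / 0.090 = 1.5556
k* = 1.5556^(1/0.5) ≈ 2.4199

k* = 2.42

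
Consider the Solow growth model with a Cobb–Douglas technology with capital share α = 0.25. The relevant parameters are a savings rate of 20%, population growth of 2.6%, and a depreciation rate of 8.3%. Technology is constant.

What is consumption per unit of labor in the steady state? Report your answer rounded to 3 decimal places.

c* = 0.979

Steady state requires s·f(k) = (n + δ)·k, i.e. s·k^α = (n + δ)·k.
Dividing both sides by k: k^(1−α) = s / (n + δ).
k^0.75 = 0.20 / (0.026 + 0.083) = 0.20 / 0.109 = 1.8349
k* = 1.8349^(1/0.75) ≈ 2.2464
y* = (k*)^α = 2.2464^0.25 ≈ 1.2243
c* = (1 − s)·y* = (1 − 0.20) × 1.2243 ≈ 0.9794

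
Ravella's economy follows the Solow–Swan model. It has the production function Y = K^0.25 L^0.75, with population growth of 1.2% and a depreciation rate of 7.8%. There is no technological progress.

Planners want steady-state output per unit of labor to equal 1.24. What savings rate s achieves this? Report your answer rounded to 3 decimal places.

At the steady state, Δk = 0, so s·k^α = (n + δ)·k.
Since y* = [s/(n + δ)]^(α/(1−α)), we have s/(n + δ) = (y*)^((1−α)/α) = 1.24^3 = 1.9066.
Therefore s = 1.9066 × (n + δ) = 1.9066 × 0.090 = 0.1716.

s ≈ 0.172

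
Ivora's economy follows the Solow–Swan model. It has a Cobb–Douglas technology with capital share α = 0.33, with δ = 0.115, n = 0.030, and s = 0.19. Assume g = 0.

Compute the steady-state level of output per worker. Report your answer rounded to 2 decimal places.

Steady state requires s·f(k) = (n + δ)·k, i.e. s·k^α = (n + δ)·k.
Rearranging, k^(1−α) = s / (n + δ).
k^0.67 = 0.19 / (0.030 + 0.115) = 0.19 / 0.145 = 1.3103
k* = 1.3103^(1/0.67) ≈ 1.4969
y* = (k*)^α = 1.4969^0.33 ≈ 1.1424

y* = 1.14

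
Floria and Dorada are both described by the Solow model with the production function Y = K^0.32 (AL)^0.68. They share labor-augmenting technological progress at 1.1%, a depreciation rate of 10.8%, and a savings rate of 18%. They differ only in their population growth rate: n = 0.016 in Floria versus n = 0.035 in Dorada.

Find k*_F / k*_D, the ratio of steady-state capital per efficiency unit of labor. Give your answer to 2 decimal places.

Steady-state k* = [s/(n + g + δ)]^(1/(1−α)), so the ratio is [ (s_F/(n + g + δ)_F) / (s_D/(n + g + δ)_D) ]^1.4706.
s_F/(n + g + δ)_F = 0.18/0.135 = 1.3333; s_D/(n + g + δ)_D = 0.18/0.154 = 1.1688.
Ratio = (1.3333/1.1688)^1.4706 = 1.1407^1.4706 ≈ 1.2136

ratio ≈ 1.21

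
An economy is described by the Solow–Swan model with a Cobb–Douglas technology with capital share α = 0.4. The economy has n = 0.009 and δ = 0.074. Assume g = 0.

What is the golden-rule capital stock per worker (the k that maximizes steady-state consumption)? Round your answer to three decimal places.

k_gold ≈ 13.750

The golden rule sets f'(k) = n + δ, i.e. α·k^(α−1) = n + δ.
So k^(1−α) = α / (n + δ) = 0.4 / 0.083 = 4.8193.
k_gold = 4.8193^(1/0.6) ≈ 13.7501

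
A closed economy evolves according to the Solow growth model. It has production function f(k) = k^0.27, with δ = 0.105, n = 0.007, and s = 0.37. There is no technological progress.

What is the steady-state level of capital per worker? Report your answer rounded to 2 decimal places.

At the steady state, Δk = 0, so s·k^α = (n + δ)·k.
Dividing both sides by k: k^(1−α) = s / (n + δ).
k^0.73 = 0.37 / (0.007 + 0.105) = 0.37 / 0.112 = 3.3036
k* = 3.3036^(1/0.73) ≈ 5.1397

k* ≈ 5.14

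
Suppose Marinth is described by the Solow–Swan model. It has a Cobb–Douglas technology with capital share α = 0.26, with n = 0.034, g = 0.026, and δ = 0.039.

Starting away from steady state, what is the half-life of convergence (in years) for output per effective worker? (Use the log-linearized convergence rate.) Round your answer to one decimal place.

t_½ ≈ 9.5 years

Near the steady state the convergence rate is λ = (1 − α)(n + g + δ).
λ = (1 − 0.26) × 0.099 = 0.74 × 0.099 = 0.07326
Half-life = ln 2 / λ = 0.6931 / 0.07326 ≈ 9.46 years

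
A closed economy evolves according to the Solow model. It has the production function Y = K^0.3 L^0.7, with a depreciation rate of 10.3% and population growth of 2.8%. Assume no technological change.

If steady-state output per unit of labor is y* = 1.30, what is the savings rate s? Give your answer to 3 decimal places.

s ≈ 0.242

In steady state, investment equals break-even investment: s·k^α = (n + δ)·k.
Since y* = [s/(n + δ)]^(α/(1−α)), we have s/(n + δ) = (y*)^((1−α)/α) = 1.30^2.3333 = 1.8444.
Therefore s = 1.8444 × (n + δ) = 1.8444 × 0.131 = 0.2416.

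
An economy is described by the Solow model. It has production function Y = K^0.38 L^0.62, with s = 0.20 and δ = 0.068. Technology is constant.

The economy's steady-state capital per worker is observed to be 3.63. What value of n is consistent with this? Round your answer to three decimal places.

n ≈ 0.022

At the steady state, Δk = 0, so s·k^α = (n + δ)·k.
So s / (n + δ) = (k*)^(1−α) = 3.63^0.62 = 2.2240.
Therefore n + δ = s / 2.2240 = 0.20 / 2.2240 = 0.0899, so n = 0.0899 − 0.068 = 0.0219.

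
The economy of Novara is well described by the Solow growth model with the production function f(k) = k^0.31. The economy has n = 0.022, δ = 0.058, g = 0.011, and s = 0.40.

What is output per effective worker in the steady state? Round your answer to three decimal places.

y* = 1.945

At the steady state, Δk = 0, so s·k^α = (n + g + δ)·k.
Rearranging, k^(1−α) = s / (n + g + δ).
k^0.69 = 0.40 / (0.022 + 0.011 + 0.058) = 0.40 / 0.091 = 4.3956
k* = 4.3956^(1/0.69) ≈ 8.5489
y* = (k*)^α = 8.5489^0.31 ≈ 1.9449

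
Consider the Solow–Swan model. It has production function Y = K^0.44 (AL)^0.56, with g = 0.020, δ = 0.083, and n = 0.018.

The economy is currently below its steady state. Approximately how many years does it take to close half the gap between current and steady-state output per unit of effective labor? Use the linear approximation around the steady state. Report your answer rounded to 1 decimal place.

about 10.2 years

Near the steady state the convergence rate is λ = (1 − α)(n + g + δ).
λ = (1 − 0.44) × 0.121 = 0.56 × 0.121 = 0.06776
Half-life = ln 2 / λ = 0.6931 / 0.06776 ≈ 10.23 years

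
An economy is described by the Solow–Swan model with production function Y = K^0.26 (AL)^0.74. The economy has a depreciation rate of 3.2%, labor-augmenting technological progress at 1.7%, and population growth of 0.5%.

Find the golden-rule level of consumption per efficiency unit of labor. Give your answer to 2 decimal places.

At the golden rule, f'(k) = n + g + δ, so α·k^(α−1) = n + g + δ and k_gold = (α/(n + g + δ))^(1/(1−α)).
k_gold = (0.26/0.054)^(1/0.74) = 4.8148^1.3514 ≈ 8.3644
c_gold = f(k_gold) − (n + g + δ)·k_gold = 1.7371 − 0.054×8.3644 ≈ 1.2854

c_gold ≈ 1.29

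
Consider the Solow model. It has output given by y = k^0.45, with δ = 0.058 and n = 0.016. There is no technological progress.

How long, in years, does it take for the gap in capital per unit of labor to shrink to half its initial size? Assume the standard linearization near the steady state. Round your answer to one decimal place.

Near the steady state the convergence rate is λ = (1 − α)(n + δ).
λ = (1 − 0.45) × 0.074 = 0.55 × 0.074 = 0.0407
Half-life = ln 2 / λ = 0.6931 / 0.0407 ≈ 17.03 years

t_½ ≈ 17.0 years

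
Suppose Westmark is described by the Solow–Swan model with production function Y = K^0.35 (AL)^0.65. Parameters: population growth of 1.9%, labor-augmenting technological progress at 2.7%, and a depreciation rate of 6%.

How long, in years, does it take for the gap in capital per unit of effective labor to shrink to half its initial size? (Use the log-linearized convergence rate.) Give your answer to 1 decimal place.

half-life ≈ 10.1 years

Near the steady state the convergence rate is λ = (1 − α)(n + g + δ).
λ = (1 − 0.35) × 0.106 = 0.65 × 0.106 = 0.0689
Half-life = ln 2 / λ = 0.6931 / 0.0689 ≈ 10.06 years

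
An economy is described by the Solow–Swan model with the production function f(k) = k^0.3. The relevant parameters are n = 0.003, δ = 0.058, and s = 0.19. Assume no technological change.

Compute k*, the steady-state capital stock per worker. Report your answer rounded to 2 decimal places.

k* ≈ 5.07

In steady state, investment equals break-even investment: s·k^α = (n + δ)·k.
Dividing both sides by k: k^(1−α) = s / (n + δ).
k^0.7 = 0.19 / (0.003 + 0.058) = 0.19 / 0.061 = 3.1148
k* = 3.1148^(1/0.7) ≈ 5.0687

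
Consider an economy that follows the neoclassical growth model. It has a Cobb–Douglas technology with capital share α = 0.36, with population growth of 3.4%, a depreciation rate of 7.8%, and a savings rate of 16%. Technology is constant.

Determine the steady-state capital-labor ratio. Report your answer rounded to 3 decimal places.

k* = 1.746

Steady state requires s·f(k) = (n + δ)·k, i.e. s·k^α = (n + δ)·k.
Dividing both sides by k: k^(1−α) = s / (n + δ).
k^0.64 = 0.16 / (0.034 + 0.078) = 0.16 / 0.112 = 1.4286
k* = 1.4286^(1/0.64) ≈ 1.7460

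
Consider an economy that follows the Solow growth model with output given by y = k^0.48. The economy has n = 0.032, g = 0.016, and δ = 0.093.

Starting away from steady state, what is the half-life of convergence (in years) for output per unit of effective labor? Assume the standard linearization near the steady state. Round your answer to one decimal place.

about 9.5 years

Near the steady state the convergence rate is λ = (1 − α)(n + g + δ).
λ = (1 − 0.48) × 0.141 = 0.52 × 0.141 = 0.07332
Half-life = ln 2 / λ = 0.6931 / 0.07332 ≈ 9.45 years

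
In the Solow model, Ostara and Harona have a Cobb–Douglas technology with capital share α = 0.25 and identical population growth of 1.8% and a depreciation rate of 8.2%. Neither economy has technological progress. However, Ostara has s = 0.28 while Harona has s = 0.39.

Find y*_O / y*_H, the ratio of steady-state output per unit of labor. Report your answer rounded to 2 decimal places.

y*_O / y*_H ≈ 0.90

Steady-state y* = [s/(n + δ)]^(α/(1−α)), so the ratio is [ (s_O/(n + δ)_O) / (s_H/(n + δ)_H) ]^0.3333.
s_O/(n + δ)_O = 0.28/0.100 = 2.8000; s_H/(n + δ)_H = 0.39/0.100 = 3.9000.
Ratio = (2.8000/3.9000)^0.3333 = 0.7179^0.3333 ≈ 0.8954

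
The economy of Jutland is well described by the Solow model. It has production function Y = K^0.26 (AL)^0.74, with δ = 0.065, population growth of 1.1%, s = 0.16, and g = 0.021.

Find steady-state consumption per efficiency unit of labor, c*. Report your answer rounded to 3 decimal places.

Steady state requires s·f(k) = (n + g + δ)·k, i.e. s·k^α = (n + g + δ)·k.
Dividing both sides by k: k^(1−α) = s / (n + g + δ).
k^0.74 = 0.16 / (0.011 + 0.021 + 0.065) = 0.16 / 0.097 = 1.6495
k* = 1.6495^(1/0.74) ≈ 1.9666
y* = (k*)^α = 1.9666^0.26 ≈ 1.1922
c* = (1 − s)·y* = (1 − 0.16) × 1.1922 ≈ 1.0014

c* ≈ 1.001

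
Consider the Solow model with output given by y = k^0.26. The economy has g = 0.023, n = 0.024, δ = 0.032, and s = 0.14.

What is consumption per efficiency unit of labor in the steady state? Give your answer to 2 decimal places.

At the steady state, Δk = 0, so s·k^α = (n + g + δ)·k.
Dividing both sides by k: k^(1−α) = s / (n + g + δ).
k^0.74 = 0.14 / (0.024 + 0.023 + 0.032) = 0.14 / 0.079 = 1.7722
k* = 1.7722^(1/0.74) ≈ 2.1668
y* = (k*)^α = 2.1668^0.26 ≈ 1.2227
c* = (1 − s)·y* = (1 − 0.14) × 1.2227 ≈ 1.0515

c* = 1.05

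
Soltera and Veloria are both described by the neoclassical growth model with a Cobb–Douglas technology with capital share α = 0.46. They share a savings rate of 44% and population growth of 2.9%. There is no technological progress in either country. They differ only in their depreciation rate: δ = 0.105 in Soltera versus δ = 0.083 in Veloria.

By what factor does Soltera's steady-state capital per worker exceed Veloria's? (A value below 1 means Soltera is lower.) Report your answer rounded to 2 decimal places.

ratio ≈ 0.72

Steady-state k* = [s/(n + δ)]^(1/(1−α)), so the ratio is [ (s_S/(n + δ)_S) / (s_V/(n + δ)_V) ]^1.8519.
s_S/(n + δ)_S = 0.44/0.134 = 3.2836; s_V/(n + δ)_V = 0.44/0.112 = 3.9286.
Ratio = (3.2836/3.9286)^1.8519 = 0.8358^1.8519 ≈ 0.7174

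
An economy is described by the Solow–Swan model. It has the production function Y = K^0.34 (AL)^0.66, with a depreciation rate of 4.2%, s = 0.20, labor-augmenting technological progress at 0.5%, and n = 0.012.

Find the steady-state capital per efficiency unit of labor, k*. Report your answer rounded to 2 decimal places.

k* = 6.36

In steady state, investment equals break-even investment: s·k^α = (n + g + δ)·k.
Rearranging, k^(1−α) = s / (n + g + δ).
k^0.66 = 0.20 / (0.012 + 0.005 + 0.042) = 0.20 / 0.059 = 3.3898
k* = 3.3898^(1/0.66) ≈ 6.3576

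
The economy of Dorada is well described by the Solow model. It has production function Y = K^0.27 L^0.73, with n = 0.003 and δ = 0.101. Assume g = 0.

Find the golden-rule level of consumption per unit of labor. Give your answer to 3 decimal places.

c_gold ≈ 1.039

At the golden rule, f'(k) = n + δ, so α·k^(α−1) = n + δ and k_gold = (α/(n + δ))^(1/(1−α)).
k_gold = (0.27/0.104)^(1/0.73) = 2.5962^1.3699 ≈ 3.6949
c_gold = f(k_gold) − (n + δ)·k_gold = 1.4232 − 0.104×3.6949 ≈ 1.0389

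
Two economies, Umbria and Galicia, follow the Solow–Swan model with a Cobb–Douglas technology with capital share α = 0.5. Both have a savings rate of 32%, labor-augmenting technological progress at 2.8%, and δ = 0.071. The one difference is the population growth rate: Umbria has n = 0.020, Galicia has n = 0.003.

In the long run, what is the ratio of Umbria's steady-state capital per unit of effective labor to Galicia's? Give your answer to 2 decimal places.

k*_U / k*_G ≈ 0.73

Steady-state k* = [s/(n + g + δ)]^(1/(1−α)), so the ratio is [ (s_U/(n + g + δ)_U) / (s_G/(n + g + δ)_G) ]^2.
s_U/(n + g + δ)_U = 0.32/0.119 = 2.6891; s_G/(n + g + δ)_G = 0.32/0.102 = 3.1373.
Ratio = (2.6891/3.1373)^2 = 0.8571^2 ≈ 0.7346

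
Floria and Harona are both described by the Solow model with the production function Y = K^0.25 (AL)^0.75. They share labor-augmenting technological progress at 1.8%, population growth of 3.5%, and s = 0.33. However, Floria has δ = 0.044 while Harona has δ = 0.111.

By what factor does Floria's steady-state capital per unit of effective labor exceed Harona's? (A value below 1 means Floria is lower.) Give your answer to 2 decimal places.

Steady-state k* = [s/(n + g + δ)]^(1/(1−α)), so the ratio is [ (s_F/(n + g + δ)_F) / (s_H/(n + g + δ)_H) ]^1.3333.
s_F/(n + g + δ)_F = 0.33/0.097 = 3.4021; s_H/(n + g + δ)_H = 0.33/0.164 = 2.0122.
Ratio = (3.4021/2.0122)^1.3333 = 1.6907^1.3333 ≈ 2.0141

ratio ≈ 2.01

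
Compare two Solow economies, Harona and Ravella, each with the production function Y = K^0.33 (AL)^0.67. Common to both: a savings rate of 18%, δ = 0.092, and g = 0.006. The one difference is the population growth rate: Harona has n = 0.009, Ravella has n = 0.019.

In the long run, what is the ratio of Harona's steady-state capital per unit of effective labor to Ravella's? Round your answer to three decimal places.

Steady-state k* = [s/(n + g + δ)]^(1/(1−α)), so the ratio is [ (s_H/(n + g + δ)_H) / (s_R/(n + g + δ)_R) ]^1.4925.
s_H/(n + g + δ)_H = 0.18/0.107 = 1.6822; s_R/(n + g + δ)_R = 0.18/0.117 = 1.5385.
Ratio = (1.6822/1.5385)^1.4925 = 1.0934^1.4925 ≈ 1.1426

k*_H / k*_R ≈ 1.143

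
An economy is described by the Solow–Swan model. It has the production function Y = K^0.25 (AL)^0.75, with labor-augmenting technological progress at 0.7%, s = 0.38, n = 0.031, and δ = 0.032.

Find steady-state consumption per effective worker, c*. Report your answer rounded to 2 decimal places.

c* ≈ 1.09

Steady state requires s·f(k) = (n + g + δ)·k, i.e. s·k^α = (n + g + δ)·k.
Dividing both sides by k: k^(1−α) = s / (n + g + δ).
k^0.75 = 0.38 / (0.031 + 0.007 + 0.032) = 0.38 / 0.070 = 5.4286
k* = 5.4286^(1/0.75) ≈ 9.5408
y* = (k*)^α = 9.5408^0.25 ≈ 1.7575
c* = (1 − s)·y* = (1 − 0.38) × 1.7575 ≈ 1.0897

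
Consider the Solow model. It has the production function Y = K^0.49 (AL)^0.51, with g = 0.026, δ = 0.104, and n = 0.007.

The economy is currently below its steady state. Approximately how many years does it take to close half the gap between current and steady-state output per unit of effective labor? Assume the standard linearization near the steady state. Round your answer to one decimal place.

about 9.9 years

Near the steady state the convergence rate is λ = (1 − α)(n + g + δ).
λ = (1 − 0.49) × 0.137 = 0.51 × 0.137 = 0.06987
Half-life = ln 2 / λ = 0.6931 / 0.06987 ≈ 9.92 years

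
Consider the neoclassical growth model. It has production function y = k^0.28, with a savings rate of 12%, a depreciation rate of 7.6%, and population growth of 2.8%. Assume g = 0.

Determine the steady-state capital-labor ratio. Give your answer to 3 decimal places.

k* ≈ 1.220

At the steady state, Δk = 0, so s·k^α = (n + δ)·k.
Dividing both sides by k: k^(1−α) = s / (n + δ).
k^0.72 = 0.12 / (0.028 + 0.076) = 0.12 / 0.104 = 1.1538
k* = 1.1538^(1/0.72) ≈ 1.2198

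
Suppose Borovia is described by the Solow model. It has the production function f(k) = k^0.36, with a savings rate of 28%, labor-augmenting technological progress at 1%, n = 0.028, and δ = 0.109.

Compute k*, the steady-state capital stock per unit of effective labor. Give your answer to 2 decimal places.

k* ≈ 2.74

Steady state requires s·f(k) = (n + g + δ)·k, i.e. s·k^α = (n + g + δ)·k.
Rearranging, k^(1−α) = s / (n + g + δ).
k^0.64 = 0.28 / (0.028 + 0.010 + 0.109) = 0.28 / 0.147 = 1.9048
k* = 1.9048^(1/0.64) ≈ 2.7369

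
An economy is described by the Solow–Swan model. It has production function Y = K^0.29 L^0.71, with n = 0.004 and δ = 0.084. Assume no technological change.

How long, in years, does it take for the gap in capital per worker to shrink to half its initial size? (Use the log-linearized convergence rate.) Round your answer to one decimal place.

Near the steady state the convergence rate is λ = (1 − α)(n + δ).
λ = (1 − 0.29) × 0.088 = 0.71 × 0.088 = 0.06248
Half-life = ln 2 / λ = 0.6931 / 0.06248 ≈ 11.09 years

t_½ ≈ 11.1 years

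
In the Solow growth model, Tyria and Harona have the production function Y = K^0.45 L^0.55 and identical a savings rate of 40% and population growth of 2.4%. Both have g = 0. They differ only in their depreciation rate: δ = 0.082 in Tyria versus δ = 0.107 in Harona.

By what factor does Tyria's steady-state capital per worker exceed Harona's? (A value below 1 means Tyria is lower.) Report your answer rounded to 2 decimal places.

ratio ≈ 1.47

Steady-state k* = [s/(n + δ)]^(1/(1−α)), so the ratio is [ (s_T/(n + δ)_T) / (s_H/(n + δ)_H) ]^1.8182.
s_T/(n + δ)_T = 0.40/0.106 = 3.7736; s_H/(n + δ)_H = 0.40/0.131 = 3.0534.
Ratio = (3.7736/3.0534)^1.8182 = 1.2359^1.8182 ≈ 1.4698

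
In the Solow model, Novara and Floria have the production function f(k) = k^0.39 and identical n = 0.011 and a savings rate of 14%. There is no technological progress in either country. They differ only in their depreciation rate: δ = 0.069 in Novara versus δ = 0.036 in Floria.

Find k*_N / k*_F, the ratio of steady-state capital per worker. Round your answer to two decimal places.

Steady-state k* = [s/(n + δ)]^(1/(1−α)), so the ratio is [ (s_N/(n + δ)_N) / (s_F/(n + δ)_F) ]^1.6393.
s_N/(n + δ)_N = 0.14/0.080 = 1.7500; s_F/(n + δ)_F = 0.14/0.047 = 2.9787.
Ratio = (1.7500/2.9787)^1.6393 = 0.5875^1.6393 ≈ 0.4182

ratio ≈ 0.42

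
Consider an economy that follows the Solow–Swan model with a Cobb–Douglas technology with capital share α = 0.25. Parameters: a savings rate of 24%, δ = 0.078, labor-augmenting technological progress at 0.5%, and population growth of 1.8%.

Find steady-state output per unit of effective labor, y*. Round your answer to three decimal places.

y* = 1.334

In steady state, investment equals break-even investment: s·k^α = (n + g + δ)·k.
Dividing both sides by k: k^(1−α) = s / (n + g + δ).
k^0.75 = 0.24 / (0.018 + 0.005 + 0.078) = 0.24 / 0.101 = 2.3762
k* = 2.3762^(1/0.75) ≈ 3.1709
y* = (k*)^α = 3.1709^0.25 ≈ 1.3344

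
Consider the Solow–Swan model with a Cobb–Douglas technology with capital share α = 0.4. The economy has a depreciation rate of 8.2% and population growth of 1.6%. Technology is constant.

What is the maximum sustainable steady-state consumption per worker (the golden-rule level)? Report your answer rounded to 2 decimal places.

At the golden rule, f'(k) = n + δ, so α·k^(α−1) = n + δ and k_gold = (α/(n + δ))^(1/(1−α)).
k_gold = (0.4/0.098)^(1/0.6) = 4.0816^1.6667 ≈ 10.4249
c_gold = f(k_gold) − (n + δ)·k_gold = 2.5540 − 0.098×10.4249 ≈ 1.5324

c_gold ≈ 1.53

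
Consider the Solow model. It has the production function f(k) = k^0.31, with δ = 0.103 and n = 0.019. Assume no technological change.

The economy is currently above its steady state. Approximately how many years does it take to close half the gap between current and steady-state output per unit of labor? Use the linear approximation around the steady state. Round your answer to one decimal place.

Near the steady state the convergence rate is λ = (1 − α)(n + δ).
λ = (1 − 0.31) × 0.122 = 0.69 × 0.122 = 0.08418
Half-life = ln 2 / λ = 0.6931 / 0.08418 ≈ 8.23 years

half-life ≈ 8.2 years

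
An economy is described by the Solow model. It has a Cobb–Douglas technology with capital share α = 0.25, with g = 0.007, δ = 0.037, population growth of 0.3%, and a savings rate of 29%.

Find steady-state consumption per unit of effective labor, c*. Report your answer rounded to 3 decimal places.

c* = 1.302

In steady state, investment equals break-even investment: s·k^α = (n + g + δ)·k.
Rearranging, k^(1−α) = s / (n + g + δ).
k^0.75 = 0.29 / (0.003 + 0.007 + 0.037) = 0.29 / 0.047 = 6.1702
k* = 6.1702^(1/0.75) ≈ 11.3170
y* = (k*)^α = 11.3170^0.25 ≈ 1.8341
c* = (1 − s)·y* = (1 − 0.29) × 1.8341 ≈ 1.3022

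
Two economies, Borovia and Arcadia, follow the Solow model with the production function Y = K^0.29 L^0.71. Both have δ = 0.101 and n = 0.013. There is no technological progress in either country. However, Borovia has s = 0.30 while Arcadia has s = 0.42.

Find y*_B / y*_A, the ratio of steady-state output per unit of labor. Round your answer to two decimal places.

ratio ≈ 0.87

Steady-state y* = [s/(n + δ)]^(α/(1−α)), so the ratio is [ (s_B/(n + δ)_B) / (s_A/(n + δ)_A) ]^0.4085.
s_B/(n + δ)_B = 0.30/0.114 = 2.6316; s_A/(n + δ)_A = 0.42/0.114 = 3.6842.
Ratio = (2.6316/3.6842)^0.4085 = 0.7143^0.4085 ≈ 0.8716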